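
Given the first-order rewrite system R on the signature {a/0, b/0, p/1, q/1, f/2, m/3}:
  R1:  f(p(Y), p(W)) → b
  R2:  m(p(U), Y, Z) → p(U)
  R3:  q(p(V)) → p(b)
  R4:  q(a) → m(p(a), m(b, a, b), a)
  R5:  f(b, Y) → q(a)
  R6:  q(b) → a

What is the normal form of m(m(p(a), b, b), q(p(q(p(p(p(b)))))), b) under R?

p(a)

1. m(m(p(a), b, b), q(p(q(p(p(p(b)))))), b)  →  m(p(a), q(p(q(p(p(p(b)))))), b)   [R2 at 1]
2. m(p(a), q(p(q(p(p(p(b)))))), b)  →  p(a)   [R2 at ε]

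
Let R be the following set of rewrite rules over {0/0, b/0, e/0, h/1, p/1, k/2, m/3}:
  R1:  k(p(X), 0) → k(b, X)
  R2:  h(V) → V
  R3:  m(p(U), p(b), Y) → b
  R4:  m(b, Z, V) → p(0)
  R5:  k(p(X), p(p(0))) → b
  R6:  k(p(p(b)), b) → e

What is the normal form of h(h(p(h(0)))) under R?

p(0)

1. h(h(p(h(0))))  →  h(p(h(0)))   [R2 at ε]
2. h(p(h(0)))  →  p(h(0))   [R2 at ε]
3. p(h(0))  →  p(0)   [R2 at 1]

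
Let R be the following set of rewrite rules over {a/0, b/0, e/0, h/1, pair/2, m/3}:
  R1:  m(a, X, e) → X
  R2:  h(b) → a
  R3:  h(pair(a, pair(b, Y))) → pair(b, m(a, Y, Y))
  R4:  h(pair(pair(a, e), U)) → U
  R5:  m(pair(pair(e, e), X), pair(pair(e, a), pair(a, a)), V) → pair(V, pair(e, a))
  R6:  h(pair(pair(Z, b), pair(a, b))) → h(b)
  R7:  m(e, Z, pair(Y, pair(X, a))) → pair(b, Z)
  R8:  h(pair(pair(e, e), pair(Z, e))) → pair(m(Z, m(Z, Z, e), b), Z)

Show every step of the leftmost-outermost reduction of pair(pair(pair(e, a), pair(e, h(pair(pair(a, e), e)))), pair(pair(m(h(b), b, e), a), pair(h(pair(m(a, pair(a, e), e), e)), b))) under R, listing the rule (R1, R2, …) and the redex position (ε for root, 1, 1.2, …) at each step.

1. pair(pair(pair(e, a), pair(e, h(pair(pair(a, e), e)))), pair(pair(m(h(b), b, e), a), pair(h(pair(m(a, pair(a, e), e), e)), b)))  →  pair(pair(pair(e, a), pair(e, e)), pair(pair(m(h(b), b, e), a), pair(h(pair(m(a, pair(a, e), e), e)), b)))   [R4 at 1.2.2]
2. pair(pair(pair(e, a), pair(e, e)), pair(pair(m(h(b), b, e), a), pair(h(pair(m(a, pair(a, e), e), e)), b)))  →  pair(pair(pair(e, a), pair(e, e)), pair(pair(m(a, b, e), a), pair(h(pair(m(a, pair(a, e), e), e)), b)))   [R2 at 2.1.1.1]
3. pair(pair(pair(e, a), pair(e, e)), pair(pair(m(a, b, e), a), pair(h(pair(m(a, pair(a, e), e), e)), b)))  →  pair(pair(pair(e, a), pair(e, e)), pair(pair(b, a), pair(h(pair(m(a, pair(a, e), e), e)), b)))   [R1 at 2.1.1]
4. pair(pair(pair(e, a), pair(e, e)), pair(pair(b, a), pair(h(pair(m(a, pair(a, e), e), e)), b)))  →  pair(pair(pair(e, a), pair(e, e)), pair(pair(b, a), pair(h(pair(pair(a, e), e)), b)))   [R1 at 2.2.1.1.1]
5. pair(pair(pair(e, a), pair(e, e)), pair(pair(b, a), pair(h(pair(pair(a, e), e)), b)))  →  pair(pair(pair(e, a), pair(e, e)), pair(pair(b, a), pair(e, b)))   [R4 at 2.2.1]

pair(pair(pair(e, a), pair(e, e)), pair(pair(b, a), pair(e, b)))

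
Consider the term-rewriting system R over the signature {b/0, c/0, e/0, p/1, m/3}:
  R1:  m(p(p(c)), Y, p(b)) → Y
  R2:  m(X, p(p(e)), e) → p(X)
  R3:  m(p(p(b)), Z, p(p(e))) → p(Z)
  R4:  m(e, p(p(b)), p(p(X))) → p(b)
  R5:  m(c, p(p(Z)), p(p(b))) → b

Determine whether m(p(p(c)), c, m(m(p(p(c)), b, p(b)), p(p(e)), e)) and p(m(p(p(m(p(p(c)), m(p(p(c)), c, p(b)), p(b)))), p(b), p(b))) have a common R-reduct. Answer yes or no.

Reduce t₁ = m(p(p(c)), c, m(m(p(p(c)), b, p(b)), p(p(e)), e)):
1. m(p(p(c)), c, m(m(p(p(c)), b, p(b)), p(p(e)), e))  →  m(p(p(c)), c, p(m(p(p(c)), b, p(b))))   [R2 at 3]
2. m(p(p(c)), c, p(m(p(p(c)), b, p(b))))  →  m(p(p(c)), c, p(b))   [R1 at 3.1]
3. m(p(p(c)), c, p(b))  →  c   [R1 at ε]

Reduce t₂ = p(m(p(p(m(p(p(c)), m(p(p(c)), c, p(b)), p(b)))), p(b), p(b))):
1. p(m(p(p(m(p(p(c)), m(p(p(c)), c, p(b)), p(b)))), p(b), p(b)))  →  p(m(p(p(m(p(p(c)), c, p(b)))), p(b), p(b)))   [R1 at 1.1.1.1]
2. p(m(p(p(m(p(p(c)), c, p(b)))), p(b), p(b)))  →  p(m(p(p(c)), p(b), p(b)))   [R1 at 1.1.1.1]
3. p(m(p(p(c)), p(b), p(b)))  →  p(p(b))   [R1 at 1]

no — NF(t₁) = c, NF(t₂) = p(p(b))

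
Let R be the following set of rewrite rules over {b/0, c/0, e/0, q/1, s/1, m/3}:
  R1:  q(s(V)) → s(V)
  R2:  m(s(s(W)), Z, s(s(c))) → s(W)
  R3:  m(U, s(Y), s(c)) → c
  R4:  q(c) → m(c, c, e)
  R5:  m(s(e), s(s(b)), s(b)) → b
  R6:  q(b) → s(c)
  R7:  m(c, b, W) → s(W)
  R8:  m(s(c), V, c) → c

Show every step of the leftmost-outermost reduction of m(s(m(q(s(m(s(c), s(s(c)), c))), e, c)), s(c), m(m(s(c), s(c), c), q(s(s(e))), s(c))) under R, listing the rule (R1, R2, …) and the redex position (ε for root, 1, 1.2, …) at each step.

c

1. m(s(m(q(s(m(s(c), s(s(c)), c))), e, c)), s(c), m(m(s(c), s(c), c), q(s(s(e))), s(c)))  →  m(s(m(s(m(s(c), s(s(c)), c)), e, c)), s(c), m(m(s(c), s(c), c), q(s(s(e))), s(c)))   [R1 at 1.1.1]
2. m(s(m(s(m(s(c), s(s(c)), c)), e, c)), s(c), m(m(s(c), s(c), c), q(s(s(e))), s(c)))  →  m(s(m(s(c), e, c)), s(c), m(m(s(c), s(c), c), q(s(s(e))), s(c)))   [R8 at 1.1.1.1]
3. m(s(m(s(c), e, c)), s(c), m(m(s(c), s(c), c), q(s(s(e))), s(c)))  →  m(s(c), s(c), m(m(s(c), s(c), c), q(s(s(e))), s(c)))   [R8 at 1.1]
4. m(s(c), s(c), m(m(s(c), s(c), c), q(s(s(e))), s(c)))  →  m(s(c), s(c), m(c, q(s(s(e))), s(c)))   [R8 at 3.1]
5. m(s(c), s(c), m(c, q(s(s(e))), s(c)))  →  m(s(c), s(c), m(c, s(s(e)), s(c)))   [R1 at 3.2]
6. m(s(c), s(c), m(c, s(s(e)), s(c)))  →  m(s(c), s(c), c)   [R3 at 3]
7. m(s(c), s(c), c)  →  c   [R8 at ε]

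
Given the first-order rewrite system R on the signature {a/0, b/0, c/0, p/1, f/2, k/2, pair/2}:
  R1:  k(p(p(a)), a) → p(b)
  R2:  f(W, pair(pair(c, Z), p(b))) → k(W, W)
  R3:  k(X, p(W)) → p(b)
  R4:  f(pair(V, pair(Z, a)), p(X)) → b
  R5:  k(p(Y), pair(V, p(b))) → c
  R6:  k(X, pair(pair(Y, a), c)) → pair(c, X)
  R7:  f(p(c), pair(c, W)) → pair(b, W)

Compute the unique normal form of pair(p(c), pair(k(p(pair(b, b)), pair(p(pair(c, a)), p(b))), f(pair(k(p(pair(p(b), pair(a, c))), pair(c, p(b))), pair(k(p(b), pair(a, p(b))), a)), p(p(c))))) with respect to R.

pair(p(c), pair(c, b))

1. pair(p(c), pair(k(p(pair(b, b)), pair(p(pair(c, a)), p(b))), f(pair(k(p(pair(p(b), pair(a, c))), pair(c, p(b))), pair(k(p(b), pair(a, p(b))), a)), p(p(c)))))  →  pair(p(c), pair(c, f(pair(k(p(pair(p(b), pair(a, c))), pair(c, p(b))), pair(k(p(b), pair(a, p(b))), a)), p(p(c)))))   [R5 at 2.1]
2. pair(p(c), pair(c, f(pair(k(p(pair(p(b), pair(a, c))), pair(c, p(b))), pair(k(p(b), pair(a, p(b))), a)), p(p(c)))))  →  pair(p(c), pair(c, b))   [R4 at 2.2]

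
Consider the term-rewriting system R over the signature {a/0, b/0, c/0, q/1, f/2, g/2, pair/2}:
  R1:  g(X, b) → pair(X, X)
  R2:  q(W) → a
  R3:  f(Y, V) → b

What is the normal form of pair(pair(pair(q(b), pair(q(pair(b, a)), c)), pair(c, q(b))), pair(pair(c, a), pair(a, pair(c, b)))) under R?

pair(pair(pair(a, pair(a, c)), pair(c, a)), pair(pair(c, a), pair(a, pair(c, b))))

1. pair(pair(pair(q(b), pair(q(pair(b, a)), c)), pair(c, q(b))), pair(pair(c, a), pair(a, pair(c, b))))  →  pair(pair(pair(a, pair(q(pair(b, a)), c)), pair(c, q(b))), pair(pair(c, a), pair(a, pair(c, b))))   [R2 at 1.1.1]
2. pair(pair(pair(a, pair(q(pair(b, a)), c)), pair(c, q(b))), pair(pair(c, a), pair(a, pair(c, b))))  →  pair(pair(pair(a, pair(a, c)), pair(c, q(b))), pair(pair(c, a), pair(a, pair(c, b))))   [R2 at 1.1.2.1]
3. pair(pair(pair(a, pair(a, c)), pair(c, q(b))), pair(pair(c, a), pair(a, pair(c, b))))  →  pair(pair(pair(a, pair(a, c)), pair(c, a)), pair(pair(c, a), pair(a, pair(c, b))))   [R2 at 1.2.2]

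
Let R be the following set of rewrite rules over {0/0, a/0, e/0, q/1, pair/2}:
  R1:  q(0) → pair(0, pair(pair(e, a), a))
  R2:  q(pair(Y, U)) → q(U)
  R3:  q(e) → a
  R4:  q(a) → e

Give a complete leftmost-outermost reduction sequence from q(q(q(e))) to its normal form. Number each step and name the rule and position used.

1. q(q(q(e)))  →  q(q(a))   [R3 at 1.1]
2. q(q(a))  →  q(e)   [R4 at 1]
3. q(e)  →  a   [R3 at ε]

a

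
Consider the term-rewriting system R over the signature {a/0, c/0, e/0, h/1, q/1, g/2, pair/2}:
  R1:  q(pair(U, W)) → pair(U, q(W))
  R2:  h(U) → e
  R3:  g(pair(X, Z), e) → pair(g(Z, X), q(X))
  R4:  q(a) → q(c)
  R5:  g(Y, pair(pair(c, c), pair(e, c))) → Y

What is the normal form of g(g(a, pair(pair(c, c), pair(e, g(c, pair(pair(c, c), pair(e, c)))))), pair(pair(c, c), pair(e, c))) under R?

a

1. g(g(a, pair(pair(c, c), pair(e, g(c, pair(pair(c, c), pair(e, c)))))), pair(pair(c, c), pair(e, c)))  →  g(a, pair(pair(c, c), pair(e, g(c, pair(pair(c, c), pair(e, c))))))   [R5 at ε]
2. g(a, pair(pair(c, c), pair(e, g(c, pair(pair(c, c), pair(e, c))))))  →  g(a, pair(pair(c, c), pair(e, c)))   [R5 at 2.2.2]
3. g(a, pair(pair(c, c), pair(e, c)))  →  a   [R5 at ε]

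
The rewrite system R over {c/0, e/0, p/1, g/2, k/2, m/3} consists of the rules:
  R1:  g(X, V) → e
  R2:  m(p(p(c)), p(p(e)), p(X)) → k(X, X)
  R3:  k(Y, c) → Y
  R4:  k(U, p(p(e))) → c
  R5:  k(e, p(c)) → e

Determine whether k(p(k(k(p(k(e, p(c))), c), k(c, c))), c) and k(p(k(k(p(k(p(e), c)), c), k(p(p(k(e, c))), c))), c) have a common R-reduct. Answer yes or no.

Reduce t₁ = k(p(k(k(p(k(e, p(c))), c), k(c, c))), c):
1. k(p(k(k(p(k(e, p(c))), c), k(c, c))), c)  →  p(k(k(p(k(e, p(c))), c), k(c, c)))   [R3 at ε]
2. p(k(k(p(k(e, p(c))), c), k(c, c)))  →  p(k(p(k(e, p(c))), k(c, c)))   [R3 at 1.1]
3. p(k(p(k(e, p(c))), k(c, c)))  →  p(k(p(e), k(c, c)))   [R5 at 1.1.1]
4. p(k(p(e), k(c, c)))  →  p(k(p(e), c))   [R3 at 1.2]
5. p(k(p(e), c))  →  p(p(e))   [R3 at 1]

Reduce t₂ = k(p(k(k(p(k(p(e), c)), c), k(p(p(k(e, c))), c))), c):
1. k(p(k(k(p(k(p(e), c)), c), k(p(p(k(e, c))), c))), c)  →  p(k(k(p(k(p(e), c)), c), k(p(p(k(e, c))), c)))   [R3 at ε]
2. p(k(k(p(k(p(e), c)), c), k(p(p(k(e, c))), c)))  →  p(k(p(k(p(e), c)), k(p(p(k(e, c))), c)))   [R3 at 1.1]
3. p(k(p(k(p(e), c)), k(p(p(k(e, c))), c)))  →  p(k(p(p(e)), k(p(p(k(e, c))), c)))   [R3 at 1.1.1]
4. p(k(p(p(e)), k(p(p(k(e, c))), c)))  →  p(k(p(p(e)), p(p(k(e, c)))))   [R3 at 1.2]
5. p(k(p(p(e)), p(p(k(e, c)))))  →  p(k(p(p(e)), p(p(e))))   [R3 at 1.2.1.1]
6. p(k(p(p(e)), p(p(e))))  →  p(c)   [R4 at 1]

no — NF(t₁) = p(p(e)), NF(t₂) = p(c)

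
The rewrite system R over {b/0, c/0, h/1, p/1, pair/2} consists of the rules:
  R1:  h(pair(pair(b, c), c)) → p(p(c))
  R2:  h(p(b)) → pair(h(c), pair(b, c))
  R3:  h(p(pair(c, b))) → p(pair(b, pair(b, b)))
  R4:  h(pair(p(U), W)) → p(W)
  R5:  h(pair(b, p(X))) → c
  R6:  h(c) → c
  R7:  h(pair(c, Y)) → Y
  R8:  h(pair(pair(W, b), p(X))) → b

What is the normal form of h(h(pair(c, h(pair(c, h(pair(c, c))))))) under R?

c

1. h(h(pair(c, h(pair(c, h(pair(c, c)))))))  →  h(h(pair(c, h(pair(c, c)))))   [R7 at 1]
2. h(h(pair(c, h(pair(c, c)))))  →  h(h(pair(c, c)))   [R7 at 1]
3. h(h(pair(c, c)))  →  h(c)   [R7 at 1]
4. h(c)  →  c   [R6 at ε]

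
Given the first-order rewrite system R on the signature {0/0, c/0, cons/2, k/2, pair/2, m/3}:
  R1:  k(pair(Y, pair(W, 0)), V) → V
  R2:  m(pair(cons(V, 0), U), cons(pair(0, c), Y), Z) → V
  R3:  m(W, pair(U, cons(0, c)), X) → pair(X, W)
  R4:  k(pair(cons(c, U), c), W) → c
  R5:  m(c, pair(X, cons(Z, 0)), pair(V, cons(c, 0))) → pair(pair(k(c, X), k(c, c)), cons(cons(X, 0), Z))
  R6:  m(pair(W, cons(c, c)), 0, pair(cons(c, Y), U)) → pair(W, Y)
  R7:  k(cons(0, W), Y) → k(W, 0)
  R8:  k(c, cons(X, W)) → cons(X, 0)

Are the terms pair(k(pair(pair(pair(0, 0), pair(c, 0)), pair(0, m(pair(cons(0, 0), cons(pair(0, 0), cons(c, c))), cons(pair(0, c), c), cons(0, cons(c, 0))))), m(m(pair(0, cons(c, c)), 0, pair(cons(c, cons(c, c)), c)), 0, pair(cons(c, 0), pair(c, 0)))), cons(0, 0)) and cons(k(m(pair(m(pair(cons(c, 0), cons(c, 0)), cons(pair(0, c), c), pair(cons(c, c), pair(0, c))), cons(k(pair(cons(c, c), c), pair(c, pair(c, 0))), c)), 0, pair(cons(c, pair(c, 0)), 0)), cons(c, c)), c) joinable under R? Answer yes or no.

Reduce t₁ = pair(k(pair(pair(pair(0, 0), pair(c, 0)), pair(0, m(pair(cons(0, 0), cons(pair(0, 0), cons(c, c))), cons(pair(0, c), c), cons(0, cons(c, 0))))), m(m(pair(0, cons(c, c)), 0, pair(cons(c, cons(c, c)), c)), 0, pair(cons(c, 0), pair(c, 0)))), cons(0, 0)):
1. pair(k(pair(pair(pair(0, 0), pair(c, 0)), pair(0, m(pair(cons(0, 0), cons(pair(0, 0), cons(c, c))), cons(pair(0, c), c), cons(0, cons(c, 0))))), m(m(pair(0, cons(c, c)), 0, pair(cons(c, cons(c, c)), c)), 0, pair(cons(c, 0), pair(c, 0)))), cons(0, 0))  →  pair(k(pair(pair(pair(0, 0), pair(c, 0)), pair(0, 0)), m(m(pair(0, cons(c, c)), 0, pair(cons(c, cons(c, c)), c)), 0, pair(cons(c, 0), pair(c, 0)))), cons(0, 0))   [R2 at 1.1.2.2]
2. pair(k(pair(pair(pair(0, 0), pair(c, 0)), pair(0, 0)), m(m(pair(0, cons(c, c)), 0, pair(cons(c, cons(c, c)), c)), 0, pair(cons(c, 0), pair(c, 0)))), cons(0, 0))  →  pair(m(m(pair(0, cons(c, c)), 0, pair(cons(c, cons(c, c)), c)), 0, pair(cons(c, 0), pair(c, 0))), cons(0, 0))   [R1 at 1]
3. pair(m(m(pair(0, cons(c, c)), 0, pair(cons(c, cons(c, c)), c)), 0, pair(cons(c, 0), pair(c, 0))), cons(0, 0))  →  pair(m(pair(0, cons(c, c)), 0, pair(cons(c, 0), pair(c, 0))), cons(0, 0))   [R6 at 1.1]
4. pair(m(pair(0, cons(c, c)), 0, pair(cons(c, 0), pair(c, 0))), cons(0, 0))  →  pair(pair(0, 0), cons(0, 0))   [R6 at 1]

Reduce t₂ = cons(k(m(pair(m(pair(cons(c, 0), cons(c, 0)), cons(pair(0, c), c), pair(cons(c, c), pair(0, c))), cons(k(pair(cons(c, c), c), pair(c, pair(c, 0))), c)), 0, pair(cons(c, pair(c, 0)), 0)), cons(c, c)), c):
1. cons(k(m(pair(m(pair(cons(c, 0), cons(c, 0)), cons(pair(0, c), c), pair(cons(c, c), pair(0, c))), cons(k(pair(cons(c, c), c), pair(c, pair(c, 0))), c)), 0, pair(cons(c, pair(c, 0)), 0)), cons(c, c)), c)  →  cons(k(m(pair(c, cons(k(pair(cons(c, c), c), pair(c, pair(c, 0))), c)), 0, pair(cons(c, pair(c, 0)), 0)), cons(c, c)), c)   [R2 at 1.1.1.1]
2. cons(k(m(pair(c, cons(k(pair(cons(c, c), c), pair(c, pair(c, 0))), c)), 0, pair(cons(c, pair(c, 0)), 0)), cons(c, c)), c)  →  cons(k(m(pair(c, cons(c, c)), 0, pair(cons(c, pair(c, 0)), 0)), cons(c, c)), c)   [R4 at 1.1.1.2.1]
3. cons(k(m(pair(c, cons(c, c)), 0, pair(cons(c, pair(c, 0)), 0)), cons(c, c)), c)  →  cons(k(pair(c, pair(c, 0)), cons(c, c)), c)   [R6 at 1.1]
4. cons(k(pair(c, pair(c, 0)), cons(c, c)), c)  →  cons(cons(c, c), c)   [R1 at 1]

no — NF(t₁) = pair(pair(0, 0), cons(0, 0)), NF(t₂) = cons(cons(c, c), c)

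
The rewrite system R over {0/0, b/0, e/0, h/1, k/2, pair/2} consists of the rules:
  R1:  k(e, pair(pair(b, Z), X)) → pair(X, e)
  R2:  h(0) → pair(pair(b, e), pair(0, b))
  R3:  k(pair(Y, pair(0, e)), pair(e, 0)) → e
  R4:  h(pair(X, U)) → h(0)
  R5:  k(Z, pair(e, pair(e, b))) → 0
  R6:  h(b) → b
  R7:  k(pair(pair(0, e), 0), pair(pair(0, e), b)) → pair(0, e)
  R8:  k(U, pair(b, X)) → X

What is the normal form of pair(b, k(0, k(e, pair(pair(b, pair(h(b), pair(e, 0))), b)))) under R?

1. pair(b, k(0, k(e, pair(pair(b, pair(h(b), pair(e, 0))), b))))  →  pair(b, k(0, pair(b, e)))   [R1 at 2.2]
2. pair(b, k(0, pair(b, e)))  →  pair(b, e)   [R8 at 2]

pair(b, e)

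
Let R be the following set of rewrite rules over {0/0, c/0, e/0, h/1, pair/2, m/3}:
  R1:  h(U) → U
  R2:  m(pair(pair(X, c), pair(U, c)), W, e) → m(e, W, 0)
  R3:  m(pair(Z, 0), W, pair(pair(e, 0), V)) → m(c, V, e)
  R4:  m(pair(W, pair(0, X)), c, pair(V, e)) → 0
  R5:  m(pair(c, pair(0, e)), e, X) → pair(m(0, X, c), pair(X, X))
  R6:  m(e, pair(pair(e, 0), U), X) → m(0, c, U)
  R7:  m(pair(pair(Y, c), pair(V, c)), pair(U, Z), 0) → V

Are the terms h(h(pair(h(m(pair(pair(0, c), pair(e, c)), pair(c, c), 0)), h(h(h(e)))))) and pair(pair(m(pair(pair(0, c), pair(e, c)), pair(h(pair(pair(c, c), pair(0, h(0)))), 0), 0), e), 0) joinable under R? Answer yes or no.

no — NF(t₁) = pair(e, e), NF(t₂) = pair(pair(e, e), 0)

Reduce t₁ = h(h(pair(h(m(pair(pair(0, c), pair(e, c)), pair(c, c), 0)), h(h(h(e)))))):
1. h(h(pair(h(m(pair(pair(0, c), pair(e, c)), pair(c, c), 0)), h(h(h(e))))))  →  h(pair(h(m(pair(pair(0, c), pair(e, c)), pair(c, c), 0)), h(h(h(e)))))   [R1 at ε]
2. h(pair(h(m(pair(pair(0, c), pair(e, c)), pair(c, c), 0)), h(h(h(e)))))  →  pair(h(m(pair(pair(0, c), pair(e, c)), pair(c, c), 0)), h(h(h(e))))   [R1 at ε]
3. pair(h(m(pair(pair(0, c), pair(e, c)), pair(c, c), 0)), h(h(h(e))))  →  pair(m(pair(pair(0, c), pair(e, c)), pair(c, c), 0), h(h(h(e))))   [R1 at 1]
4. pair(m(pair(pair(0, c), pair(e, c)), pair(c, c), 0), h(h(h(e))))  →  pair(e, h(h(h(e))))   [R7 at 1]
5. pair(e, h(h(h(e))))  →  pair(e, h(h(e)))   [R1 at 2]
6. pair(e, h(h(e)))  →  pair(e, h(e))   [R1 at 2]
7. pair(e, h(e))  →  pair(e, e)   [R1 at 2]

Reduce t₂ = pair(pair(m(pair(pair(0, c), pair(e, c)), pair(h(pair(pair(c, c), pair(0, h(0)))), 0), 0), e), 0):
1. pair(pair(m(pair(pair(0, c), pair(e, c)), pair(h(pair(pair(c, c), pair(0, h(0)))), 0), 0), e), 0)  →  pair(pair(e, e), 0)   [R7 at 1.1]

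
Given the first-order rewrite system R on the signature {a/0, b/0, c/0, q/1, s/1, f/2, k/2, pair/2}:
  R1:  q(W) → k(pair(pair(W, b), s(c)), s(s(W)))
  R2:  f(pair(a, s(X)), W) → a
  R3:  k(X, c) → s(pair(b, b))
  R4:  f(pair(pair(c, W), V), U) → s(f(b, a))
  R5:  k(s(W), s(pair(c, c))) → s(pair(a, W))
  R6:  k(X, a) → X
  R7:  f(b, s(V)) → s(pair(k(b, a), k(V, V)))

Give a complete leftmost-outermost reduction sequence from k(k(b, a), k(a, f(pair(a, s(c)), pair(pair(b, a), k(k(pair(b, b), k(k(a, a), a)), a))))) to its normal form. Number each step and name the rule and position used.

1. k(k(b, a), k(a, f(pair(a, s(c)), pair(pair(b, a), k(k(pair(b, b), k(k(a, a), a)), a)))))  →  k(b, k(a, f(pair(a, s(c)), pair(pair(b, a), k(k(pair(b, b), k(k(a, a), a)), a)))))   [R6 at 1]
2. k(b, k(a, f(pair(a, s(c)), pair(pair(b, a), k(k(pair(b, b), k(k(a, a), a)), a)))))  →  k(b, k(a, a))   [R2 at 2.2]
3. k(b, k(a, a))  →  k(b, a)   [R6 at 2]
4. k(b, a)  →  b   [R6 at ε]

b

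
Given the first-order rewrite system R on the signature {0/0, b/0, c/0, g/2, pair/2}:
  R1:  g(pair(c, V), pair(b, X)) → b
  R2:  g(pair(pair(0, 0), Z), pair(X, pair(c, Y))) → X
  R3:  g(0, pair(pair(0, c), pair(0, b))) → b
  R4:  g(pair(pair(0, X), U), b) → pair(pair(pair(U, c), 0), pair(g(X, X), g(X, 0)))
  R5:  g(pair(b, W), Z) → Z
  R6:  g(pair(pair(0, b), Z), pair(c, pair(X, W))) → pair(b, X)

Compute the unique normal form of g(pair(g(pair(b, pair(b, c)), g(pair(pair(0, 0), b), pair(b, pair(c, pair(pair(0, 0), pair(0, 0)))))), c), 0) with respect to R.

0

1. g(pair(g(pair(b, pair(b, c)), g(pair(pair(0, 0), b), pair(b, pair(c, pair(pair(0, 0), pair(0, 0)))))), c), 0)  →  g(pair(g(pair(pair(0, 0), b), pair(b, pair(c, pair(pair(0, 0), pair(0, 0))))), c), 0)   [R5 at 1.1]
2. g(pair(g(pair(pair(0, 0), b), pair(b, pair(c, pair(pair(0, 0), pair(0, 0))))), c), 0)  →  g(pair(b, c), 0)   [R2 at 1.1]
3. g(pair(b, c), 0)  →  0   [R5 at ε]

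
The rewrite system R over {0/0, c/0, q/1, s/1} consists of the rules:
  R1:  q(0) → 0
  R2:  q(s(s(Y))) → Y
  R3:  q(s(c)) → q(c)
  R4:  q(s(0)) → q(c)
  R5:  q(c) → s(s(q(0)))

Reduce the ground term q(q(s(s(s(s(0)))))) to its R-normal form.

1. q(q(s(s(s(s(0))))))  →  q(s(s(0)))   [R2 at 1]
2. q(s(s(0)))  →  0   [R2 at ε]

0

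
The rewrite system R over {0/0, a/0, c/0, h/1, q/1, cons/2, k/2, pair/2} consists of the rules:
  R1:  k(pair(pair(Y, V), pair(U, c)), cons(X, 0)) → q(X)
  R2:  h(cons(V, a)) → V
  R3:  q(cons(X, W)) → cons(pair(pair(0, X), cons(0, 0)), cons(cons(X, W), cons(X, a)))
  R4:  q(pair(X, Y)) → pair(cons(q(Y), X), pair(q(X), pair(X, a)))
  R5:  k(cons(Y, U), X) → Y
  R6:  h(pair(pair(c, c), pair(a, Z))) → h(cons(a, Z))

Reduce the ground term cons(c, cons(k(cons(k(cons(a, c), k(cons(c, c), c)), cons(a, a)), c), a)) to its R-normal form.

cons(c, cons(a, a))

1. cons(c, cons(k(cons(k(cons(a, c), k(cons(c, c), c)), cons(a, a)), c), a))  →  cons(c, cons(k(cons(a, c), k(cons(c, c), c)), a))   [R5 at 2.1]
2. cons(c, cons(k(cons(a, c), k(cons(c, c), c)), a))  →  cons(c, cons(a, a))   [R5 at 2.1]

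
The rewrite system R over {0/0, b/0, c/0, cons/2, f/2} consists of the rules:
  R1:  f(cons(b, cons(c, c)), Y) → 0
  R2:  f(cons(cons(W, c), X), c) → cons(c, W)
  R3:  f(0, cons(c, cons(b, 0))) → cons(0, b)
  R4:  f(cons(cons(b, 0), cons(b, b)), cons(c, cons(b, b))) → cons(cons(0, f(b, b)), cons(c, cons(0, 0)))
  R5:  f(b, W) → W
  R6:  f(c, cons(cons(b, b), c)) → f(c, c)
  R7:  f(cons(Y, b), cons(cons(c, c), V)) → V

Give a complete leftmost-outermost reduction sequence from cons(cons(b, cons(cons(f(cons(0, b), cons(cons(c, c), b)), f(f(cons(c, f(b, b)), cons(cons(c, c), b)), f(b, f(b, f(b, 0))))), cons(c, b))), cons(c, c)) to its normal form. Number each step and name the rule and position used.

1. cons(cons(b, cons(cons(f(cons(0, b), cons(cons(c, c), b)), f(f(cons(c, f(b, b)), cons(cons(c, c), b)), f(b, f(b, f(b, 0))))), cons(c, b))), cons(c, c))  →  cons(cons(b, cons(cons(b, f(f(cons(c, f(b, b)), cons(cons(c, c), b)), f(b, f(b, f(b, 0))))), cons(c, b))), cons(c, c))   [R7 at 1.2.1.1]
2. cons(cons(b, cons(cons(b, f(f(cons(c, f(b, b)), cons(cons(c, c), b)), f(b, f(b, f(b, 0))))), cons(c, b))), cons(c, c))  →  cons(cons(b, cons(cons(b, f(f(cons(c, b), cons(cons(c, c), b)), f(b, f(b, f(b, 0))))), cons(c, b))), cons(c, c))   [R5 at 1.2.1.2.1.1.2]
3. cons(cons(b, cons(cons(b, f(f(cons(c, b), cons(cons(c, c), b)), f(b, f(b, f(b, 0))))), cons(c, b))), cons(c, c))  →  cons(cons(b, cons(cons(b, f(b, f(b, f(b, f(b, 0))))), cons(c, b))), cons(c, c))   [R7 at 1.2.1.2.1]
4. cons(cons(b, cons(cons(b, f(b, f(b, f(b, f(b, 0))))), cons(c, b))), cons(c, c))  →  cons(cons(b, cons(cons(b, f(b, f(b, f(b, 0)))), cons(c, b))), cons(c, c))   [R5 at 1.2.1.2]
5. cons(cons(b, cons(cons(b, f(b, f(b, f(b, 0)))), cons(c, b))), cons(c, c))  →  cons(cons(b, cons(cons(b, f(b, f(b, 0))), cons(c, b))), cons(c, c))   [R5 at 1.2.1.2]
6. cons(cons(b, cons(cons(b, f(b, f(b, 0))), cons(c, b))), cons(c, c))  →  cons(cons(b, cons(cons(b, f(b, 0)), cons(c, b))), cons(c, c))   [R5 at 1.2.1.2]
7. cons(cons(b, cons(cons(b, f(b, 0)), cons(c, b))), cons(c, c))  →  cons(cons(b, cons(cons(b, 0), cons(c, b))), cons(c, c))   [R5 at 1.2.1.2]

cons(cons(b, cons(cons(b, 0), cons(c, b))), cons(c, c))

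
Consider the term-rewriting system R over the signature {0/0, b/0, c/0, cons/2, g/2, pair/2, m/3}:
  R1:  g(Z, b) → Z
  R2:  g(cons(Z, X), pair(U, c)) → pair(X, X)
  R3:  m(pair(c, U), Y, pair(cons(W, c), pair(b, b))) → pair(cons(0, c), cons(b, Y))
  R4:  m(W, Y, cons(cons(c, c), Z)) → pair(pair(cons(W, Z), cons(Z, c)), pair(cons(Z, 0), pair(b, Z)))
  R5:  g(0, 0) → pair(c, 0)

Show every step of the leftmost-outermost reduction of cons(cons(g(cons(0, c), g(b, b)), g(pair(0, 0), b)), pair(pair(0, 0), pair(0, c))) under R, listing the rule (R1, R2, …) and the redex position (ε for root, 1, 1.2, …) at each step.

1. cons(cons(g(cons(0, c), g(b, b)), g(pair(0, 0), b)), pair(pair(0, 0), pair(0, c)))  →  cons(cons(g(cons(0, c), b), g(pair(0, 0), b)), pair(pair(0, 0), pair(0, c)))   [R1 at 1.1.2]
2. cons(cons(g(cons(0, c), b), g(pair(0, 0), b)), pair(pair(0, 0), pair(0, c)))  →  cons(cons(cons(0, c), g(pair(0, 0), b)), pair(pair(0, 0), pair(0, c)))   [R1 at 1.1]
3. cons(cons(cons(0, c), g(pair(0, 0), b)), pair(pair(0, 0), pair(0, c)))  →  cons(cons(cons(0, c), pair(0, 0)), pair(pair(0, 0), pair(0, c)))   [R1 at 1.2]

cons(cons(cons(0, c), pair(0, 0)), pair(pair(0, 0), pair(0, c)))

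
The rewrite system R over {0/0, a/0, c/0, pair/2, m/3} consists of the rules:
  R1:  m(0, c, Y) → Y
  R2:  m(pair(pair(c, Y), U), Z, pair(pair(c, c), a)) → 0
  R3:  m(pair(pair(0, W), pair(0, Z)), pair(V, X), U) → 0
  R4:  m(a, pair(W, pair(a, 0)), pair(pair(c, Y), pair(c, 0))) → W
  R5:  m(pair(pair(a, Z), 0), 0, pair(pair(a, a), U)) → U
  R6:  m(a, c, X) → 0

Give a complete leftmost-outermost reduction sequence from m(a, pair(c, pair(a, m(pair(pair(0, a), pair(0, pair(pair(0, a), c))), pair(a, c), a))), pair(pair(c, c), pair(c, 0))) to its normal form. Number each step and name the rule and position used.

c

1. m(a, pair(c, pair(a, m(pair(pair(0, a), pair(0, pair(pair(0, a), c))), pair(a, c), a))), pair(pair(c, c), pair(c, 0)))  →  m(a, pair(c, pair(a, 0)), pair(pair(c, c), pair(c, 0)))   [R3 at 2.2.2]
2. m(a, pair(c, pair(a, 0)), pair(pair(c, c), pair(c, 0)))  →  c   [R4 at ε]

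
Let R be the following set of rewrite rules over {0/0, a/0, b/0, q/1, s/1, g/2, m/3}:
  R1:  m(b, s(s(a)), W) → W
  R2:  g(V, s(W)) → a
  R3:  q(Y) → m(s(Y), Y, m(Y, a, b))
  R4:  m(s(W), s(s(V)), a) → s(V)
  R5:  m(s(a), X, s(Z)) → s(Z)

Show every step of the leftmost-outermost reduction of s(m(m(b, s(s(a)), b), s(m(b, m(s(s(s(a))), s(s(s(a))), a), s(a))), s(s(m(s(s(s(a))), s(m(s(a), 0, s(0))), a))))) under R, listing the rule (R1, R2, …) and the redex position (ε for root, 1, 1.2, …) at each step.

1. s(m(m(b, s(s(a)), b), s(m(b, m(s(s(s(a))), s(s(s(a))), a), s(a))), s(s(m(s(s(s(a))), s(m(s(a), 0, s(0))), a)))))  →  s(m(b, s(m(b, m(s(s(s(a))), s(s(s(a))), a), s(a))), s(s(m(s(s(s(a))), s(m(s(a), 0, s(0))), a)))))   [R1 at 1.1]
2. s(m(b, s(m(b, m(s(s(s(a))), s(s(s(a))), a), s(a))), s(s(m(s(s(s(a))), s(m(s(a), 0, s(0))), a)))))  →  s(m(b, s(m(b, s(s(a)), s(a))), s(s(m(s(s(s(a))), s(m(s(a), 0, s(0))), a)))))   [R4 at 1.2.1.2]
3. s(m(b, s(m(b, s(s(a)), s(a))), s(s(m(s(s(s(a))), s(m(s(a), 0, s(0))), a)))))  →  s(m(b, s(s(a)), s(s(m(s(s(s(a))), s(m(s(a), 0, s(0))), a)))))   [R1 at 1.2.1]
4. s(m(b, s(s(a)), s(s(m(s(s(s(a))), s(m(s(a), 0, s(0))), a)))))  →  s(s(s(m(s(s(s(a))), s(m(s(a), 0, s(0))), a))))   [R1 at 1]
5. s(s(s(m(s(s(s(a))), s(m(s(a), 0, s(0))), a))))  →  s(s(s(m(s(s(s(a))), s(s(0)), a))))   [R5 at 1.1.1.2.1]
6. s(s(s(m(s(s(s(a))), s(s(0)), a))))  →  s(s(s(s(0))))   [R4 at 1.1.1]

s(s(s(s(0))))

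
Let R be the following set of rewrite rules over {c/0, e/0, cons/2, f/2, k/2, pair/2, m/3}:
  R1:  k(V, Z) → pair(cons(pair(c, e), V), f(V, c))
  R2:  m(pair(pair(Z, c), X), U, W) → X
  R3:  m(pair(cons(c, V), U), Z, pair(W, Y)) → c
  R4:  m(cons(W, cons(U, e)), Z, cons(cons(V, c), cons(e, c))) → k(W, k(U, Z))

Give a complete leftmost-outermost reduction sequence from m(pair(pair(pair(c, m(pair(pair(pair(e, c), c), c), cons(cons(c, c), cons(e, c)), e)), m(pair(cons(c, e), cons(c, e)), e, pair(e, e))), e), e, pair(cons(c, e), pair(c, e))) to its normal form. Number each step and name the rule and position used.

e

1. m(pair(pair(pair(c, m(pair(pair(pair(e, c), c), c), cons(cons(c, c), cons(e, c)), e)), m(pair(cons(c, e), cons(c, e)), e, pair(e, e))), e), e, pair(cons(c, e), pair(c, e)))  →  m(pair(pair(pair(c, c), m(pair(cons(c, e), cons(c, e)), e, pair(e, e))), e), e, pair(cons(c, e), pair(c, e)))   [R2 at 1.1.1.2]
2. m(pair(pair(pair(c, c), m(pair(cons(c, e), cons(c, e)), e, pair(e, e))), e), e, pair(cons(c, e), pair(c, e)))  →  m(pair(pair(pair(c, c), c), e), e, pair(cons(c, e), pair(c, e)))   [R3 at 1.1.2]
3. m(pair(pair(pair(c, c), c), e), e, pair(cons(c, e), pair(c, e)))  →  e   [R2 at ε]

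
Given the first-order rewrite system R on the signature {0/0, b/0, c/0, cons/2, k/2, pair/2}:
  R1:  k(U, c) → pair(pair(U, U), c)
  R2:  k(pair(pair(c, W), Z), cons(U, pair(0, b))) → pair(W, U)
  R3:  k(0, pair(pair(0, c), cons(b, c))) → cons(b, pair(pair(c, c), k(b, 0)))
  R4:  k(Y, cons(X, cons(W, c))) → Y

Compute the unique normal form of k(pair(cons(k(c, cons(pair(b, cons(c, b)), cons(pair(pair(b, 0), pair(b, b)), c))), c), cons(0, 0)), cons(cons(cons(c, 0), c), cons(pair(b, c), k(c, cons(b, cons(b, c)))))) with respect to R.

1. k(pair(cons(k(c, cons(pair(b, cons(c, b)), cons(pair(pair(b, 0), pair(b, b)), c))), c), cons(0, 0)), cons(cons(cons(c, 0), c), cons(pair(b, c), k(c, cons(b, cons(b, c))))))  →  k(pair(cons(c, c), cons(0, 0)), cons(cons(cons(c, 0), c), cons(pair(b, c), k(c, cons(b, cons(b, c))))))   [R4 at 1.1.1]
2. k(pair(cons(c, c), cons(0, 0)), cons(cons(cons(c, 0), c), cons(pair(b, c), k(c, cons(b, cons(b, c))))))  →  k(pair(cons(c, c), cons(0, 0)), cons(cons(cons(c, 0), c), cons(pair(b, c), c)))   [R4 at 2.2.2]
3. k(pair(cons(c, c), cons(0, 0)), cons(cons(cons(c, 0), c), cons(pair(b, c), c)))  →  pair(cons(c, c), cons(0, 0))   [R4 at ε]

pair(cons(c, c), cons(0, 0))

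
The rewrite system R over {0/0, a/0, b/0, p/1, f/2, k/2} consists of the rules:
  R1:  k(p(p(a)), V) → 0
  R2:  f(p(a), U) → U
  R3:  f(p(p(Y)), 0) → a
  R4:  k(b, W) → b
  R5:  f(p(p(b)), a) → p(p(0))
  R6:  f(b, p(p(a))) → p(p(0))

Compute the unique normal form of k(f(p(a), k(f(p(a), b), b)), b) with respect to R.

1. k(f(p(a), k(f(p(a), b), b)), b)  →  k(k(f(p(a), b), b), b)   [R2 at 1]
2. k(k(f(p(a), b), b), b)  →  k(k(b, b), b)   [R2 at 1.1]
3. k(k(b, b), b)  →  k(b, b)   [R4 at 1]
4. k(b, b)  →  b   [R4 at ε]

b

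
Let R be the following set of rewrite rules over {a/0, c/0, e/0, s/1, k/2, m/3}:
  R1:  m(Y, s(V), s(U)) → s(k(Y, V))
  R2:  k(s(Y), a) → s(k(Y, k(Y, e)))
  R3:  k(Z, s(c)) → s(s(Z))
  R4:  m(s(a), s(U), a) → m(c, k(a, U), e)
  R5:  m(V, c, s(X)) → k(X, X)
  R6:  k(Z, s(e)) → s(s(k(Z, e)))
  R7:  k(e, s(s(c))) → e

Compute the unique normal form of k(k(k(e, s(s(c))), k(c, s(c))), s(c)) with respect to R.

s(s(e))

1. k(k(k(e, s(s(c))), k(c, s(c))), s(c))  →  s(s(k(k(e, s(s(c))), k(c, s(c)))))   [R3 at ε]
2. s(s(k(k(e, s(s(c))), k(c, s(c)))))  →  s(s(k(e, k(c, s(c)))))   [R7 at 1.1.1]
3. s(s(k(e, k(c, s(c)))))  →  s(s(k(e, s(s(c)))))   [R3 at 1.1.2]
4. s(s(k(e, s(s(c)))))  →  s(s(e))   [R7 at 1.1]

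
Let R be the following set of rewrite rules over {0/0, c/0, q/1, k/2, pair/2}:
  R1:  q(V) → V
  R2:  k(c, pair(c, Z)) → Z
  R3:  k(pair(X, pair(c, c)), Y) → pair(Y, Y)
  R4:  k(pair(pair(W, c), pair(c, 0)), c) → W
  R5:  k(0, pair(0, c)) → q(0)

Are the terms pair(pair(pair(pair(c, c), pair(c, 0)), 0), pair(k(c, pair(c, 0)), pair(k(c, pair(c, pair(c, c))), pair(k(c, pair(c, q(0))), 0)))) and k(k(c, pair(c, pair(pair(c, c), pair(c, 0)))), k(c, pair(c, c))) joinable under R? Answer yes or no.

no — NF(t₁) = pair(pair(pair(pair(c, c), pair(c, 0)), 0), pair(0, pair(pair(c, c), pair(0, 0)))), NF(t₂) = c

Reduce t₁ = pair(pair(pair(pair(c, c), pair(c, 0)), 0), pair(k(c, pair(c, 0)), pair(k(c, pair(c, pair(c, c))), pair(k(c, pair(c, q(0))), 0)))):
1. pair(pair(pair(pair(c, c), pair(c, 0)), 0), pair(k(c, pair(c, 0)), pair(k(c, pair(c, pair(c, c))), pair(k(c, pair(c, q(0))), 0))))  →  pair(pair(pair(pair(c, c), pair(c, 0)), 0), pair(0, pair(k(c, pair(c, pair(c, c))), pair(k(c, pair(c, q(0))), 0))))   [R2 at 2.1]
2. pair(pair(pair(pair(c, c), pair(c, 0)), 0), pair(0, pair(k(c, pair(c, pair(c, c))), pair(k(c, pair(c, q(0))), 0))))  →  pair(pair(pair(pair(c, c), pair(c, 0)), 0), pair(0, pair(pair(c, c), pair(k(c, pair(c, q(0))), 0))))   [R2 at 2.2.1]
3. pair(pair(pair(pair(c, c), pair(c, 0)), 0), pair(0, pair(pair(c, c), pair(k(c, pair(c, q(0))), 0))))  →  pair(pair(pair(pair(c, c), pair(c, 0)), 0), pair(0, pair(pair(c, c), pair(q(0), 0))))   [R2 at 2.2.2.1]
4. pair(pair(pair(pair(c, c), pair(c, 0)), 0), pair(0, pair(pair(c, c), pair(q(0), 0))))  →  pair(pair(pair(pair(c, c), pair(c, 0)), 0), pair(0, pair(pair(c, c), pair(0, 0))))   [R1 at 2.2.2.1]

Reduce t₂ = k(k(c, pair(c, pair(pair(c, c), pair(c, 0)))), k(c, pair(c, c))):
1. k(k(c, pair(c, pair(pair(c, c), pair(c, 0)))), k(c, pair(c, c)))  →  k(pair(pair(c, c), pair(c, 0)), k(c, pair(c, c)))   [R2 at 1]
2. k(pair(pair(c, c), pair(c, 0)), k(c, pair(c, c)))  →  k(pair(pair(c, c), pair(c, 0)), c)   [R2 at 2]
3. k(pair(pair(c, c), pair(c, 0)), c)  →  c   [R4 at ε]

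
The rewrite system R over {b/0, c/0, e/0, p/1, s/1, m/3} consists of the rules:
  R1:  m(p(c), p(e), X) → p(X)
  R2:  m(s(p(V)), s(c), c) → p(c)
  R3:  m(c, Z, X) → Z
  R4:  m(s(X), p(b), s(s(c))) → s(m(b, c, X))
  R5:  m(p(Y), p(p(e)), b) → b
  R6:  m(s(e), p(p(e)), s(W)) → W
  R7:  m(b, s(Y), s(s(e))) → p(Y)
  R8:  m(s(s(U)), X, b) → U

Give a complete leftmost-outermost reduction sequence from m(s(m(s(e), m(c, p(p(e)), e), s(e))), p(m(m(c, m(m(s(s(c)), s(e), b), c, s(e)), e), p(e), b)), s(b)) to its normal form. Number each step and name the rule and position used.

1. m(s(m(s(e), m(c, p(p(e)), e), s(e))), p(m(m(c, m(m(s(s(c)), s(e), b), c, s(e)), e), p(e), b)), s(b))  →  m(s(m(s(e), p(p(e)), s(e))), p(m(m(c, m(m(s(s(c)), s(e), b), c, s(e)), e), p(e), b)), s(b))   [R3 at 1.1.2]
2. m(s(m(s(e), p(p(e)), s(e))), p(m(m(c, m(m(s(s(c)), s(e), b), c, s(e)), e), p(e), b)), s(b))  →  m(s(e), p(m(m(c, m(m(s(s(c)), s(e), b), c, s(e)), e), p(e), b)), s(b))   [R6 at 1.1]
3. m(s(e), p(m(m(c, m(m(s(s(c)), s(e), b), c, s(e)), e), p(e), b)), s(b))  →  m(s(e), p(m(m(m(s(s(c)), s(e), b), c, s(e)), p(e), b)), s(b))   [R3 at 2.1.1]
4. m(s(e), p(m(m(m(s(s(c)), s(e), b), c, s(e)), p(e), b)), s(b))  →  m(s(e), p(m(m(c, c, s(e)), p(e), b)), s(b))   [R8 at 2.1.1.1]
5. m(s(e), p(m(m(c, c, s(e)), p(e), b)), s(b))  →  m(s(e), p(m(c, p(e), b)), s(b))   [R3 at 2.1.1]
6. m(s(e), p(m(c, p(e), b)), s(b))  →  m(s(e), p(p(e)), s(b))   [R3 at 2.1]
7. m(s(e), p(p(e)), s(b))  →  b   [R6 at ε]

b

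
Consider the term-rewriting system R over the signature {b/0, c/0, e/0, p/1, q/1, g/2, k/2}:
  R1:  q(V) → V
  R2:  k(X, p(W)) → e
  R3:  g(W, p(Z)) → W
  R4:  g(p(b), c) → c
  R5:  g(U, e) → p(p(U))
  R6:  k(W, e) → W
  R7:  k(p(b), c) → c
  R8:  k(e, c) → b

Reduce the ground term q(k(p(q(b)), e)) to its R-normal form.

1. q(k(p(q(b)), e))  →  k(p(q(b)), e)   [R1 at ε]
2. k(p(q(b)), e)  →  p(q(b))   [R6 at ε]
3. p(q(b))  →  p(b)   [R1 at 1]

p(b)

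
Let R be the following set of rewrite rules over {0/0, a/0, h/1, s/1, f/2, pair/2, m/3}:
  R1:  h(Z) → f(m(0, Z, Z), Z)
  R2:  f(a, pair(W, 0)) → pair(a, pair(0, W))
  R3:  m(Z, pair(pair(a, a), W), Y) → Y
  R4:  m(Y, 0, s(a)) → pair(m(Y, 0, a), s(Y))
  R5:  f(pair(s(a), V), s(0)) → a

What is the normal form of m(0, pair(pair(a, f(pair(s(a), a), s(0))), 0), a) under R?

1. m(0, pair(pair(a, f(pair(s(a), a), s(0))), 0), a)  →  m(0, pair(pair(a, a), 0), a)   [R5 at 2.1.2]
2. m(0, pair(pair(a, a), 0), a)  →  a   [R3 at ε]

a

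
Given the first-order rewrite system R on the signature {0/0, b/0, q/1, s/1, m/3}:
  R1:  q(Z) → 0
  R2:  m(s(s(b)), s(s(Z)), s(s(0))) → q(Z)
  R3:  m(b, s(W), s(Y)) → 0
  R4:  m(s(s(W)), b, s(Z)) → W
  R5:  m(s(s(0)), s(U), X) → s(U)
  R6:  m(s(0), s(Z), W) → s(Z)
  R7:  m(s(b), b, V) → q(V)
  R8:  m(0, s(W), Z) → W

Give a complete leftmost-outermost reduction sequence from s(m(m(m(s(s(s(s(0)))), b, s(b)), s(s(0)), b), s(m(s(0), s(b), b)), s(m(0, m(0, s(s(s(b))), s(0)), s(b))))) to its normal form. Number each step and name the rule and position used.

1. s(m(m(m(s(s(s(s(0)))), b, s(b)), s(s(0)), b), s(m(s(0), s(b), b)), s(m(0, m(0, s(s(s(b))), s(0)), s(b)))))  →  s(m(m(s(s(0)), s(s(0)), b), s(m(s(0), s(b), b)), s(m(0, m(0, s(s(s(b))), s(0)), s(b)))))   [R4 at 1.1.1]
2. s(m(m(s(s(0)), s(s(0)), b), s(m(s(0), s(b), b)), s(m(0, m(0, s(s(s(b))), s(0)), s(b)))))  →  s(m(s(s(0)), s(m(s(0), s(b), b)), s(m(0, m(0, s(s(s(b))), s(0)), s(b)))))   [R5 at 1.1]
3. s(m(s(s(0)), s(m(s(0), s(b), b)), s(m(0, m(0, s(s(s(b))), s(0)), s(b)))))  →  s(s(m(s(0), s(b), b)))   [R5 at 1]
4. s(s(m(s(0), s(b), b)))  →  s(s(s(b)))   [R6 at 1.1]

s(s(s(b)))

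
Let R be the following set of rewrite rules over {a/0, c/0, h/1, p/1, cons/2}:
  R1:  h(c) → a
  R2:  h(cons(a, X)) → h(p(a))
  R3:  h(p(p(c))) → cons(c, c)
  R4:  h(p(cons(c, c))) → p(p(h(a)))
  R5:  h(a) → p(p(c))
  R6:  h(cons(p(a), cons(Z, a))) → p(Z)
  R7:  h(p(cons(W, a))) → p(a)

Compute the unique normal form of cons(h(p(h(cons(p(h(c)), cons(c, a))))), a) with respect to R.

1. cons(h(p(h(cons(p(h(c)), cons(c, a))))), a)  →  cons(h(p(h(cons(p(a), cons(c, a))))), a)   [R1 at 1.1.1.1.1.1]
2. cons(h(p(h(cons(p(a), cons(c, a))))), a)  →  cons(h(p(p(c))), a)   [R6 at 1.1.1]
3. cons(h(p(p(c))), a)  →  cons(cons(c, c), a)   [R3 at 1]

cons(cons(c, c), a)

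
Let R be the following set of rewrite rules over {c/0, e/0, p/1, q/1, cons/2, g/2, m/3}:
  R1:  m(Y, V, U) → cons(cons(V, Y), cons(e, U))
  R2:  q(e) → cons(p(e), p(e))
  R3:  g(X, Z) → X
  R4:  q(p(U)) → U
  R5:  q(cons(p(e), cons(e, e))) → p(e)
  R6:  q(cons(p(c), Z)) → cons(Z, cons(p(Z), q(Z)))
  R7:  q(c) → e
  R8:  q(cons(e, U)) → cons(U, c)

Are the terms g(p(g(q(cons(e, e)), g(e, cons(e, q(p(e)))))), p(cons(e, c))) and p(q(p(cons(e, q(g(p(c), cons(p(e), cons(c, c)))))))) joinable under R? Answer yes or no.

yes — NF(t₁) = p(cons(e, c)), NF(t₂) = p(cons(e, c))

Reduce t₁ = g(p(g(q(cons(e, e)), g(e, cons(e, q(p(e)))))), p(cons(e, c))):
1. g(p(g(q(cons(e, e)), g(e, cons(e, q(p(e)))))), p(cons(e, c)))  →  p(g(q(cons(e, e)), g(e, cons(e, q(p(e))))))   [R3 at ε]
2. p(g(q(cons(e, e)), g(e, cons(e, q(p(e))))))  →  p(q(cons(e, e)))   [R3 at 1]
3. p(q(cons(e, e)))  →  p(cons(e, c))   [R8 at 1]

Reduce t₂ = p(q(p(cons(e, q(g(p(c), cons(p(e), cons(c, c)))))))):
1. p(q(p(cons(e, q(g(p(c), cons(p(e), cons(c, c))))))))  →  p(cons(e, q(g(p(c), cons(p(e), cons(c, c))))))   [R4 at 1]
2. p(cons(e, q(g(p(c), cons(p(e), cons(c, c))))))  →  p(cons(e, q(p(c))))   [R3 at 1.2.1]
3. p(cons(e, q(p(c))))  →  p(cons(e, c))   [R4 at 1.2]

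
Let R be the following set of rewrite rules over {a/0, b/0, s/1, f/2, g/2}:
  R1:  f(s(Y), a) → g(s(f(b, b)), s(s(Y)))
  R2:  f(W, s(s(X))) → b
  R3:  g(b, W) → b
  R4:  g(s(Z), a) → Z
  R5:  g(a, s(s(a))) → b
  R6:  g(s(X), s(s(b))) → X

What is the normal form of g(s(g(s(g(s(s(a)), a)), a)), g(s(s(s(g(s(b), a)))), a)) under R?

1. g(s(g(s(g(s(s(a)), a)), a)), g(s(s(s(g(s(b), a)))), a))  →  g(s(g(s(s(a)), a)), g(s(s(s(g(s(b), a)))), a))   [R4 at 1.1]
2. g(s(g(s(s(a)), a)), g(s(s(s(g(s(b), a)))), a))  →  g(s(s(a)), g(s(s(s(g(s(b), a)))), a))   [R4 at 1.1]
3. g(s(s(a)), g(s(s(s(g(s(b), a)))), a))  →  g(s(s(a)), s(s(g(s(b), a))))   [R4 at 2]
4. g(s(s(a)), s(s(g(s(b), a))))  →  g(s(s(a)), s(s(b)))   [R4 at 2.1.1]
5. g(s(s(a)), s(s(b)))  →  s(a)   [R6 at ε]

s(a)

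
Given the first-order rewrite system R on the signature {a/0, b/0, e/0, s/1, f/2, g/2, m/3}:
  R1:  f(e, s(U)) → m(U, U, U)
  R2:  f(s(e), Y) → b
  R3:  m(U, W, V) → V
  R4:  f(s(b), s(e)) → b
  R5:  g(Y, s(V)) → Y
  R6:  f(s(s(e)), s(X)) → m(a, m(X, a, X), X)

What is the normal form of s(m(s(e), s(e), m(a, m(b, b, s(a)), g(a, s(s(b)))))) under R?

1. s(m(s(e), s(e), m(a, m(b, b, s(a)), g(a, s(s(b))))))  →  s(m(a, m(b, b, s(a)), g(a, s(s(b)))))   [R3 at 1]
2. s(m(a, m(b, b, s(a)), g(a, s(s(b)))))  →  s(g(a, s(s(b))))   [R3 at 1]
3. s(g(a, s(s(b))))  →  s(a)   [R5 at 1]

s(a)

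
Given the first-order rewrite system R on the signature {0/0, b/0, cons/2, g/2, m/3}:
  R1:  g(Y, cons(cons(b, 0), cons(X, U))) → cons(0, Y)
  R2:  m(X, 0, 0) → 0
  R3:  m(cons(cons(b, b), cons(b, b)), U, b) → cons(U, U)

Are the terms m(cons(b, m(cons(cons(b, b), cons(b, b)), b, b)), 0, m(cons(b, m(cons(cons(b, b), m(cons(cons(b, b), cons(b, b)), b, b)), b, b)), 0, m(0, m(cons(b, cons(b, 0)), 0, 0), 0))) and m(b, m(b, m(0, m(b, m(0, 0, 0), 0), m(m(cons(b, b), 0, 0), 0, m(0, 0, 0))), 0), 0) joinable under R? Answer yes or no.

yes — NF(t₁) = 0, NF(t₂) = 0

Reduce t₁ = m(cons(b, m(cons(cons(b, b), cons(b, b)), b, b)), 0, m(cons(b, m(cons(cons(b, b), m(cons(cons(b, b), cons(b, b)), b, b)), b, b)), 0, m(0, m(cons(b, cons(b, 0)), 0, 0), 0))):
1. m(cons(b, m(cons(cons(b, b), cons(b, b)), b, b)), 0, m(cons(b, m(cons(cons(b, b), m(cons(cons(b, b), cons(b, b)), b, b)), b, b)), 0, m(0, m(cons(b, cons(b, 0)), 0, 0), 0)))  →  m(cons(b, cons(b, b)), 0, m(cons(b, m(cons(cons(b, b), m(cons(cons(b, b), cons(b, b)), b, b)), b, b)), 0, m(0, m(cons(b, cons(b, 0)), 0, 0), 0)))   [R3 at 1.2]
2. m(cons(b, cons(b, b)), 0, m(cons(b, m(cons(cons(b, b), m(cons(cons(b, b), cons(b, b)), b, b)), b, b)), 0, m(0, m(cons(b, cons(b, 0)), 0, 0), 0)))  →  m(cons(b, cons(b, b)), 0, m(cons(b, m(cons(cons(b, b), cons(b, b)), b, b)), 0, m(0, m(cons(b, cons(b, 0)), 0, 0), 0)))   [R3 at 3.1.2.1.2]
3. m(cons(b, cons(b, b)), 0, m(cons(b, m(cons(cons(b, b), cons(b, b)), b, b)), 0, m(0, m(cons(b, cons(b, 0)), 0, 0), 0)))  →  m(cons(b, cons(b, b)), 0, m(cons(b, cons(b, b)), 0, m(0, m(cons(b, cons(b, 0)), 0, 0), 0)))   [R3 at 3.1.2]
4. m(cons(b, cons(b, b)), 0, m(cons(b, cons(b, b)), 0, m(0, m(cons(b, cons(b, 0)), 0, 0), 0)))  →  m(cons(b, cons(b, b)), 0, m(cons(b, cons(b, b)), 0, m(0, 0, 0)))   [R2 at 3.3.2]
5. m(cons(b, cons(b, b)), 0, m(cons(b, cons(b, b)), 0, m(0, 0, 0)))  →  m(cons(b, cons(b, b)), 0, m(cons(b, cons(b, b)), 0, 0))   [R2 at 3.3]
6. m(cons(b, cons(b, b)), 0, m(cons(b, cons(b, b)), 0, 0))  →  m(cons(b, cons(b, b)), 0, 0)   [R2 at 3]
7. m(cons(b, cons(b, b)), 0, 0)  →  0   [R2 at ε]

Reduce t₂ = m(b, m(b, m(0, m(b, m(0, 0, 0), 0), m(m(cons(b, b), 0, 0), 0, m(0, 0, 0))), 0), 0):
1. m(b, m(b, m(0, m(b, m(0, 0, 0), 0), m(m(cons(b, b), 0, 0), 0, m(0, 0, 0))), 0), 0)  →  m(b, m(b, m(0, m(b, 0, 0), m(m(cons(b, b), 0, 0), 0, m(0, 0, 0))), 0), 0)   [R2 at 2.2.2.2]
2. m(b, m(b, m(0, m(b, 0, 0), m(m(cons(b, b), 0, 0), 0, m(0, 0, 0))), 0), 0)  →  m(b, m(b, m(0, 0, m(m(cons(b, b), 0, 0), 0, m(0, 0, 0))), 0), 0)   [R2 at 2.2.2]
3. m(b, m(b, m(0, 0, m(m(cons(b, b), 0, 0), 0, m(0, 0, 0))), 0), 0)  →  m(b, m(b, m(0, 0, m(0, 0, m(0, 0, 0))), 0), 0)   [R2 at 2.2.3.1]
4. m(b, m(b, m(0, 0, m(0, 0, m(0, 0, 0))), 0), 0)  →  m(b, m(b, m(0, 0, m(0, 0, 0)), 0), 0)   [R2 at 2.2.3.3]
5. m(b, m(b, m(0, 0, m(0, 0, 0)), 0), 0)  →  m(b, m(b, m(0, 0, 0), 0), 0)   [R2 at 2.2.3]
6. m(b, m(b, m(0, 0, 0), 0), 0)  →  m(b, m(b, 0, 0), 0)   [R2 at 2.2]
7. m(b, m(b, 0, 0), 0)  →  m(b, 0, 0)   [R2 at 2]
8. m(b, 0, 0)  →  0   [R2 at ε]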